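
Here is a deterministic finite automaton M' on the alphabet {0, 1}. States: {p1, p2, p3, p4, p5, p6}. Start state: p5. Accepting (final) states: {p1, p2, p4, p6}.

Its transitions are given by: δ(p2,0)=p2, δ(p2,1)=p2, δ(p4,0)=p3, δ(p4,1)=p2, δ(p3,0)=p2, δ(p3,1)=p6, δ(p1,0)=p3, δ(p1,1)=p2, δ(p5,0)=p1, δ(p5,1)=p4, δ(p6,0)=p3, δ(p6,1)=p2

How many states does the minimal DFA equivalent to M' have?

4

All states are reachable from the start state.
Initial partition by acceptance: {p1,p2,p4,p6} | {p3,p5}.
Split {p1,p2,p4,p6} by δ(·,0) → {p1,p4,p6} and {p2}.
Split {p3,p5} by δ(·,0) → {p3} and {p5}.
No further refinement is possible. Final partition (4 blocks): {p1,p4,p6} | {p3} | {p2} | {p5}.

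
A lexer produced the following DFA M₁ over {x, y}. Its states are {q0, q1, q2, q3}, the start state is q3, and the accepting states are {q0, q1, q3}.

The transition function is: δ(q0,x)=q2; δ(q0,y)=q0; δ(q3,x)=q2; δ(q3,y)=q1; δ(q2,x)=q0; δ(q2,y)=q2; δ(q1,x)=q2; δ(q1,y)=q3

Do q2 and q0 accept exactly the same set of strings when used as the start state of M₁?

No

Every state is reachable, so we keep all 4.
P0 = {q0,q1,q3} | {q2}.
Stable partition: {q0,q1,q3} | {q2} — 2 equivalence classes.
q2 and q0 end up in different blocks, so they are distinguishable. For instance, the string 'ε' is accepted from only q0.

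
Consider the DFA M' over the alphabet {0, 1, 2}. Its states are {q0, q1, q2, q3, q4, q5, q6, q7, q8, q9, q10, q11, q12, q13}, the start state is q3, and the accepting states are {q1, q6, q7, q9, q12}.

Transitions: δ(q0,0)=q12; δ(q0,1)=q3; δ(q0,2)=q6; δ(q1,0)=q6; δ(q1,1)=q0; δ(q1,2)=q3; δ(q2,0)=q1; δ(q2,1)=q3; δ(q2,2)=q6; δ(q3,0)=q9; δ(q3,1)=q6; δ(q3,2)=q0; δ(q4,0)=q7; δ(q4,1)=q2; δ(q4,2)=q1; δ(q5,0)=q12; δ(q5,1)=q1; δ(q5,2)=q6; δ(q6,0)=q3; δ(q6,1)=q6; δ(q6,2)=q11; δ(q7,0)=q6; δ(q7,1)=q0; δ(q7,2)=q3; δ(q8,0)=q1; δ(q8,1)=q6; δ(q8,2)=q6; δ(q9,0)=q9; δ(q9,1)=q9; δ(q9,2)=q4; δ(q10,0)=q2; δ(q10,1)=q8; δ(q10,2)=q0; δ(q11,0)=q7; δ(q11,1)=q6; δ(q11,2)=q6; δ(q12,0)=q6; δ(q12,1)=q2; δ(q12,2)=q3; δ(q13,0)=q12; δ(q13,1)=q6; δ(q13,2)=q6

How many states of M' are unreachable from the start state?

4

No path from q3 leads to q5, q8, q10, q13; the other 10 states are all reachable.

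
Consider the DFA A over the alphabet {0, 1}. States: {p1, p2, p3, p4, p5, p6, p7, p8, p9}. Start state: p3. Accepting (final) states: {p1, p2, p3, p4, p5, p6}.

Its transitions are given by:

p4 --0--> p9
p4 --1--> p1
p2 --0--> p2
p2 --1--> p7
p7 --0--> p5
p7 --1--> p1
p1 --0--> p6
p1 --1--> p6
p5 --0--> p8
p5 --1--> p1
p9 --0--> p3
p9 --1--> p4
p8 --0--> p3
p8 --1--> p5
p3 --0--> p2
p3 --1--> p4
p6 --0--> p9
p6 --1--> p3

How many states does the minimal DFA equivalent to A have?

All states are reachable from the start state.
P0 = {p1,p2,p3,p4,p5,p6} | {p7,p8,p9}.
Split {p1,p2,p3,p4,p5,p6} by δ(·,0) → {p1,p2,p3} and {p4,p5,p6}.
Refine {p1,p2,p3} on symbol 0: members go to different blocks, giving {p2,p3} and {p1}.
On input 1, block {p2,p3} splits into {p2} and {p3}.
Refine {p7,p8,p9} on symbol 0: members go to different blocks, giving {p8,p9} and {p7}.
Split {p4,p5,p6} by δ(·,1) → {p4,p5} and {p6}.
Stable partition: {p2} | {p8,p9} | {p4,p5} | {p1} | {p3} | {p7} | {p6} — 7 equivalence classes.

7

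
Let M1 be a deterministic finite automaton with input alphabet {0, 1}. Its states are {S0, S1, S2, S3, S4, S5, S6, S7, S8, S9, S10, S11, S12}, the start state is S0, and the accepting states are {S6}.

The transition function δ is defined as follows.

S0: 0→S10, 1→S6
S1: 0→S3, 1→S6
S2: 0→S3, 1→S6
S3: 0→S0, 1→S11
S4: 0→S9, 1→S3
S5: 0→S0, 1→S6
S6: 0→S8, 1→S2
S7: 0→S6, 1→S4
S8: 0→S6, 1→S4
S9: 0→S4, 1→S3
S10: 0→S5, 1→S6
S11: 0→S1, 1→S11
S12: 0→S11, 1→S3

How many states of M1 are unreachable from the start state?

BFS from S0 reaches {S0, S1, S2, S3, S4, S5, S6, S8, S9, S10, S11}; the 2 state(s) S7, S12 are never visited.

2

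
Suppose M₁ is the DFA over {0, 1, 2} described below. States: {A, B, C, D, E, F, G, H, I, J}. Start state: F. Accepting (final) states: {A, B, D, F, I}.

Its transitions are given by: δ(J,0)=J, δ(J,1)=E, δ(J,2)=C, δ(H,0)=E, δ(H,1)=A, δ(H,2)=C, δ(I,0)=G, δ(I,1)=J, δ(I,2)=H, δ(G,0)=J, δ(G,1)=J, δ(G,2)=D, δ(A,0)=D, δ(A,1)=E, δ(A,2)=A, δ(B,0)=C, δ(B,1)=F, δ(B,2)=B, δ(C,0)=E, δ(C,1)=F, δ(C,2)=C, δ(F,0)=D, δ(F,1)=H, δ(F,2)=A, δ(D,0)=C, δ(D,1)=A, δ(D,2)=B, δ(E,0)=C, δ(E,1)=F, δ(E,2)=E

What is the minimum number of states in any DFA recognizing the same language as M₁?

First remove the unreachable states {G,I,J}; 7 states remain.
P0 = {A,B,D,F} | {C,E,H}.
Refine {A,B,D,F} on symbol 0: members go to different blocks, giving {A,F} and {B,D}.
No further refinement is possible. Final partition (3 blocks): {A,F} | {C,E,H} | {B,D}.

3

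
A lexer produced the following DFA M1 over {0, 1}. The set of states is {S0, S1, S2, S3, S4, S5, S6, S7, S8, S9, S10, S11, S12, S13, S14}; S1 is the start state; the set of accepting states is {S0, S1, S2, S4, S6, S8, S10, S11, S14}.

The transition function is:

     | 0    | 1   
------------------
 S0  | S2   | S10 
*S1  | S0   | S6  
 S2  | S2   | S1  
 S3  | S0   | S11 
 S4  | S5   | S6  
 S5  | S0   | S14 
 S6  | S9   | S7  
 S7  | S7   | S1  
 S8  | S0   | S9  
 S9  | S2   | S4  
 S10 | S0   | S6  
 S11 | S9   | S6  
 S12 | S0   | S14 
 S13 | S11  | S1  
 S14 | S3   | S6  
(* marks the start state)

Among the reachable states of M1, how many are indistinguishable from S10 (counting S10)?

States {S8,S12,S13} cannot be reached from the start state, so discard them.
Start with accepting vs non-accepting: {S0,S1,S2,S4,S6,S10,S11,S14} | {S3,S5,S7,S9}.
Refine {S0,S1,S2,S4,S6,S10,S11,S14} on symbol 0: members go to different blocks, giving {S0,S1,S2,S10} and {S4,S6,S11,S14}.
Split {S0,S1,S2,S10} by δ(·,1) → {S0,S2} and {S1,S10}.
Refine {S3,S5,S7,S9} on symbol 0: members go to different blocks, giving {S3,S5,S9} and {S7}.
On input 1, block {S4,S6,S11,S14} splits into {S4,S11,S14} and {S6}.
Stable partition: {S0,S2} | {S3,S5,S9} | {S4,S11,S14} | {S1,S10} | {S7} | {S6} — 6 equivalence classes.
State S10 belongs to the block {S1,S10}, which has 2 states.

2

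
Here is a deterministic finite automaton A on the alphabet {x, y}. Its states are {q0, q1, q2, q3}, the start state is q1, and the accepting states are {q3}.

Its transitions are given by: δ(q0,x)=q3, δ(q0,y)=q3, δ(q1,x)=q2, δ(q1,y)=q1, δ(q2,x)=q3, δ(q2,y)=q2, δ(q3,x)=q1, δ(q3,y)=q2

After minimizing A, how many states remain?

Reachable states from the start: {q1,q2,q3}. Unreachable: {q0} — drop them.
Start with accepting vs non-accepting: {q3} | {q1,q2}.
Split {q1,q2} by δ(·,x) → {q1} and {q2}.
No further refinement is possible. Final partition (3 blocks): {q3} | {q1} | {q2}.

3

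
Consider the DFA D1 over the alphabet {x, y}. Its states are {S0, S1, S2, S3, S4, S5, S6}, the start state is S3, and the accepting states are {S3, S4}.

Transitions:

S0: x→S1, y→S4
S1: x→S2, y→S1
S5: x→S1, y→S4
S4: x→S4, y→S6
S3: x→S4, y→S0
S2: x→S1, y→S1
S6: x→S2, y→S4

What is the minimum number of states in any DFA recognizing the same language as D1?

3

First remove the unreachable states {S5}; 6 states remain.
Initial partition by acceptance: {S3,S4} | {S0,S1,S2,S6}.
On input y, block {S0,S1,S2,S6} splits into {S0,S6} and {S1,S2}.
No further refinement is possible. Final partition (3 blocks): {S3,S4} | {S0,S6} | {S1,S2}.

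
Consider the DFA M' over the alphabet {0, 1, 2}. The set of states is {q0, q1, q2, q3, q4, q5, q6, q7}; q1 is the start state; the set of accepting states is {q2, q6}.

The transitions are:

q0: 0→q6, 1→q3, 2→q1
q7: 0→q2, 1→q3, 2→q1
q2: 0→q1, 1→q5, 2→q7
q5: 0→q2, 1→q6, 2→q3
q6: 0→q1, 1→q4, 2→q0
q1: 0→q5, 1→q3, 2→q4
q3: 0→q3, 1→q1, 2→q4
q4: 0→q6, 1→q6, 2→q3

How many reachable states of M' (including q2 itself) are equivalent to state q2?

Every state is reachable, so we keep all 8.
P0 = {q2,q6} | {q0,q1,q3,q4,q5,q7}.
Refine {q0,q1,q3,q4,q5,q7} on symbol 0: members go to different blocks, giving {q0,q4,q5,q7} and {q1,q3}.
Split {q0,q4,q5,q7} by δ(·,1) → {q0,q7} and {q4,q5}.
On input 0, block {q1,q3} splits into {q1} and {q3}.
The partition is now stable with 5 blocks: {q2,q6} | {q0,q7} | {q1} | {q4,q5} | {q3}.
The equivalence class containing q2 is {q2,q6}, of size 2.

2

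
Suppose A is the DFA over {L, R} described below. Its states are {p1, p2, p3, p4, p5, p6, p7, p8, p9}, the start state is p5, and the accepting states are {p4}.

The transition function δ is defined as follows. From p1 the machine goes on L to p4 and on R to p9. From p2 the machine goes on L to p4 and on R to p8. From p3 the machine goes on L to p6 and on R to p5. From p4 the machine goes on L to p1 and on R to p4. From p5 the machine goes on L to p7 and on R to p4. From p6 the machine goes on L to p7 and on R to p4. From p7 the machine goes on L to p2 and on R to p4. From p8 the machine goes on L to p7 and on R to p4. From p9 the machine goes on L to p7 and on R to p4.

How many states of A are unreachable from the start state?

2

Starting at p5 and following transitions, the reachable set is {p1, p2, p4, p5, p7, p8, p9}. That leaves p3, p6 unreachable — 2 in total.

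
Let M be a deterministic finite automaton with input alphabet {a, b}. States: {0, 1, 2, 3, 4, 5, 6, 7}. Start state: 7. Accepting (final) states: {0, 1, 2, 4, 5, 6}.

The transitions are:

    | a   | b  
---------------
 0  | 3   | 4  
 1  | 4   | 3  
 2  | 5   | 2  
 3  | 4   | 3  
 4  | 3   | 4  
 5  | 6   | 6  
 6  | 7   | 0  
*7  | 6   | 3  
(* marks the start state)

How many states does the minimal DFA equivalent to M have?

2

Reachable states from the start: {0,3,4,6,7}. Unreachable: {1,2,5} — drop them.
Start with accepting vs non-accepting: {0,4,6} | {3,7}.
The partition is now stable with 2 blocks: {0,4,6} | {3,7}.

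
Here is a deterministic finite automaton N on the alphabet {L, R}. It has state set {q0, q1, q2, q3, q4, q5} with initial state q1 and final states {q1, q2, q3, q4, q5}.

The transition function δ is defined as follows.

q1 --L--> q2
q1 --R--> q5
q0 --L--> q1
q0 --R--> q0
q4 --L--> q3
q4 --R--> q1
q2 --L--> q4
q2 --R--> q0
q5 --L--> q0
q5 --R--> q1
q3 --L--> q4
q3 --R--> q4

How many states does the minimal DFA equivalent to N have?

6

All states are reachable from the start state.
Initial partition by acceptance: {q1,q2,q3,q4,q5} | {q0}.
Refine {q1,q2,q3,q4,q5} on symbol L: members go to different blocks, giving {q1,q2,q3,q4} and {q5}.
Split {q1,q2,q3,q4} by δ(·,R) → {q3,q4} and {q1} and {q2}.
Split {q3,q4} by δ(·,R) → {q3} and {q4}.
No further refinement is possible. Final partition (6 blocks): {q3} | {q0} | {q5} | {q1} | {q2} | {q4}.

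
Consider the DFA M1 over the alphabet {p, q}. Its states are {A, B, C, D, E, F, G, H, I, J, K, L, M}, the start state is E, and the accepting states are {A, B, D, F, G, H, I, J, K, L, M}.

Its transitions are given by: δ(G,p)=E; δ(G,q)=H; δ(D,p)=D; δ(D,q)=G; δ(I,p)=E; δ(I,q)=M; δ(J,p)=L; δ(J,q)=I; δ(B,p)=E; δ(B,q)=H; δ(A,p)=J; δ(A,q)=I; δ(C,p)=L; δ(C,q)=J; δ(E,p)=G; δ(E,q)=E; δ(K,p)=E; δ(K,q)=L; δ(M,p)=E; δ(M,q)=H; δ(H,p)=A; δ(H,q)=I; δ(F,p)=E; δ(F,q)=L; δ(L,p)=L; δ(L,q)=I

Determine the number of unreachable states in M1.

5

BFS from E reaches {A, E, G, H, I, J, L, M}; the 5 state(s) B, C, D, F, K are never visited.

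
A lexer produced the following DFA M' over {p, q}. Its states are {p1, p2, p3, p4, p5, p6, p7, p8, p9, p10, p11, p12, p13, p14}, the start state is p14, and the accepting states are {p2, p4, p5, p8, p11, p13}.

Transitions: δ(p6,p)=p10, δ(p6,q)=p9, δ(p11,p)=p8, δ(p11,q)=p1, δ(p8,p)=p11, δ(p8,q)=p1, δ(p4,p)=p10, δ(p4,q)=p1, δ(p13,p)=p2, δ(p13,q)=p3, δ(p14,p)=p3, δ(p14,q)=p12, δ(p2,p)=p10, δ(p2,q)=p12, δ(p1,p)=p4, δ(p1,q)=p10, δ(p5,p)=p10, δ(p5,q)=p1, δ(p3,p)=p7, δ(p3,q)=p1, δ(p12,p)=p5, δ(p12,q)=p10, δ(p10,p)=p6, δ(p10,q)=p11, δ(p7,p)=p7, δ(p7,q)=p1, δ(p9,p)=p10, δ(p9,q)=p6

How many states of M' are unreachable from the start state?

No path from p14 leads to p2, p13; the other 12 states are all reachable.

2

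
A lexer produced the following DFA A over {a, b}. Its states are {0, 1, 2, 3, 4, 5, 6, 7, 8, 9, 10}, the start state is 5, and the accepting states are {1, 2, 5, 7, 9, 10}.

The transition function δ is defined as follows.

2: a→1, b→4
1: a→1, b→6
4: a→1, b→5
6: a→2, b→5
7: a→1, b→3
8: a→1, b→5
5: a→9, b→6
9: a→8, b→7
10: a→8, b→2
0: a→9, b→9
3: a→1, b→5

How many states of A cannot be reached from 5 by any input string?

BFS from 5 reaches {1, 2, 3, 4, 5, 6, 7, 8, 9}; the 2 state(s) 0, 10 are never visited.

2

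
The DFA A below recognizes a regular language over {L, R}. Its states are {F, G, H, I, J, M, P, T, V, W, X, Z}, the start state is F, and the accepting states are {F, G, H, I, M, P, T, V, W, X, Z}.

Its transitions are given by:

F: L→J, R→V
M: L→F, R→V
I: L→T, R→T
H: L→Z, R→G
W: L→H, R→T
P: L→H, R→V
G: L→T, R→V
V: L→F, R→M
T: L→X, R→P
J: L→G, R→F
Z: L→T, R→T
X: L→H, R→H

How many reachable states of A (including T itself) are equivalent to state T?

States {I,W} cannot be reached from the start state, so discard them.
P0 = {F,G,H,M,P,T,V,X,Z} | {J}.
On input L, block {F,G,H,M,P,T,V,X,Z} splits into {G,H,M,P,T,V,X,Z} and {F}.
Refine {G,H,M,P,T,V,X,Z} on symbol L: members go to different blocks, giving {G,H,P,T,X,Z} and {M,V}.
Split {G,H,P,T,X,Z} by δ(·,R) → {H,T,X,Z} and {G,P}.
On input R, block {H,T,X,Z} splits into {X,Z} and {H,T}.
Stable partition: {X,Z} | {J} | {F} | {M,V} | {G,P} | {H,T} — 6 equivalence classes.
The equivalence class containing T is {H,T}, of size 2.

2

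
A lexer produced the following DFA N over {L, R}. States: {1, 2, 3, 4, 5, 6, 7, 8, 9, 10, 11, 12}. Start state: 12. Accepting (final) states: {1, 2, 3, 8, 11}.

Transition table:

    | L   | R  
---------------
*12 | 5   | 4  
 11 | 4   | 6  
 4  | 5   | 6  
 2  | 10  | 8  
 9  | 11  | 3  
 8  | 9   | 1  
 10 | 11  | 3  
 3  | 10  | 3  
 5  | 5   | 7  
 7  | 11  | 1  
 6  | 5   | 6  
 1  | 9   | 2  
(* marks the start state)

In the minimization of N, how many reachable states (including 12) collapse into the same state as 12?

All states are reachable from the start state.
Start with accepting vs non-accepting: {1,2,3,8,11} | {4,5,6,7,9,10,12}.
Split {1,2,3,8,11} by δ(·,R) → {1,2,3,8} and {11}.
Split {4,5,6,7,9,10,12} by δ(·,L) → {4,5,6,12} and {7,9,10}.
Refine {4,5,6,12} on symbol R: members go to different blocks, giving {4,6,12} and {5}.
Stable partition: {1,2,3,8} | {4,6,12} | {11} | {7,9,10} | {5} — 5 equivalence classes.
State 12 belongs to the block {4,6,12}, which has 3 states.

3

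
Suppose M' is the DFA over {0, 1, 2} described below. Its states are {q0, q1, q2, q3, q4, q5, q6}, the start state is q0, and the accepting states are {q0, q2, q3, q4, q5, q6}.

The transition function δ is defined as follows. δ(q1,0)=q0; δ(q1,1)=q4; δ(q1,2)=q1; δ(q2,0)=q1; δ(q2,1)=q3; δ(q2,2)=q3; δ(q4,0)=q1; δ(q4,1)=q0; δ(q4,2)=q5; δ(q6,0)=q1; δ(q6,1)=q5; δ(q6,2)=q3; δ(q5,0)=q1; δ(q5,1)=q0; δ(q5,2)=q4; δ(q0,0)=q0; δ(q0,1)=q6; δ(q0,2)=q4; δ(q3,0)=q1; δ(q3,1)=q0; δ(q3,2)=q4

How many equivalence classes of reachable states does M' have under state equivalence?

States {q2} cannot be reached from the start state, so discard them.
Initial partition by acceptance: {q0,q3,q4,q5,q6} | {q1}.
Split {q0,q3,q4,q5,q6} by δ(·,0) → {q3,q4,q5,q6} and {q0}.
Refine {q3,q4,q5,q6} on symbol 1: members go to different blocks, giving {q3,q4,q5} and {q6}.
Stable partition: {q3,q4,q5} | {q1} | {q0} | {q6} — 4 equivalence classes.

4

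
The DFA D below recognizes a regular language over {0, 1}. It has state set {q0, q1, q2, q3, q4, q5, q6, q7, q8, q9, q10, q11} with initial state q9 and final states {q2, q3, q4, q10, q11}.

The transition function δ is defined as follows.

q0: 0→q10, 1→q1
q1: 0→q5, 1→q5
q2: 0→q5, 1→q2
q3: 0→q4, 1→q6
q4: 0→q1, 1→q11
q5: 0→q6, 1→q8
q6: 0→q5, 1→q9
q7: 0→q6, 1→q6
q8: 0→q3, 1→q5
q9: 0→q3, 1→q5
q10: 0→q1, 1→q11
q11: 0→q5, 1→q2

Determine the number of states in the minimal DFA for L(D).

6

States {q0,q7,q10} cannot be reached from the start state, so discard them.
Initial partition by acceptance: {q2,q3,q4,q11} | {q1,q5,q6,q8,q9}.
On input 0, block {q2,q3,q4,q11} splits into {q2,q4,q11} and {q3}.
On input 0, block {q1,q5,q6,q8,q9} splits into {q1,q5,q6} and {q8,q9}.
Refine {q1,q5,q6} on symbol 1: members go to different blocks, giving {q5,q6} and {q1}.
On input 0, block {q2,q4,q11} splits into {q2,q11} and {q4}.
The partition is now stable with 6 blocks: {q2,q11} | {q5,q6} | {q3} | {q8,q9} | {q1} | {q4}.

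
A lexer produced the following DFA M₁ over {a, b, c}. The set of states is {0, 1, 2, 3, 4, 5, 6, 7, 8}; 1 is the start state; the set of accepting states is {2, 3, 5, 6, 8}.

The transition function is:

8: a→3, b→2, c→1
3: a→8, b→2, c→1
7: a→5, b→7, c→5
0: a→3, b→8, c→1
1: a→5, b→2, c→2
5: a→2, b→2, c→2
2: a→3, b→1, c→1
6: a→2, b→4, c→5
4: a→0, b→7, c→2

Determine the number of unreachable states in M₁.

BFS from 1 reaches {1, 2, 3, 5, 8}; the 4 state(s) 0, 4, 6, 7 are never visited.

4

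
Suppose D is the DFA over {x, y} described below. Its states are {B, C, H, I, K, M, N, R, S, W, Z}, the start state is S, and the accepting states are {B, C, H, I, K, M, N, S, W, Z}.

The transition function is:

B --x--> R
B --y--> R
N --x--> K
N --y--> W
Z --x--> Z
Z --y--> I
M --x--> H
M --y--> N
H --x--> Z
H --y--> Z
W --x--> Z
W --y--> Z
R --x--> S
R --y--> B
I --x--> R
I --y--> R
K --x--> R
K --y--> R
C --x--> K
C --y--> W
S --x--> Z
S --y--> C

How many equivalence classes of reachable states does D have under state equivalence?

States {H,M,N} cannot be reached from the start state, so discard them.
Start with accepting vs non-accepting: {B,C,I,K,S,W,Z} | {R}.
On input x, block {B,C,I,K,S,W,Z} splits into {C,S,W,Z} and {B,I,K}.
On input x, block {C,S,W,Z} splits into {S,W,Z} and {C}.
Refine {S,W,Z} on symbol y: members go to different blocks, giving {S} and {W} and {Z}.
The partition is now stable with 6 blocks: {S} | {R} | {B,I,K} | {C} | {W} | {Z}.

6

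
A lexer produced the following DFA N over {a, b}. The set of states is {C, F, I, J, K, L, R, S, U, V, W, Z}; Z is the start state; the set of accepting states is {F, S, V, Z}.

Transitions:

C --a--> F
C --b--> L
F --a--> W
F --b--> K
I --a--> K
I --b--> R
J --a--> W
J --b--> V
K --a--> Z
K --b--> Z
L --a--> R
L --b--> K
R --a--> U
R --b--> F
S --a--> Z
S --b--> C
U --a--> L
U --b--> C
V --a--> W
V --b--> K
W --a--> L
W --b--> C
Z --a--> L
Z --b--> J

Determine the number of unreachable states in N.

Starting at Z and following transitions, the reachable set is {C, F, J, K, L, R, U, V, W, Z}. That leaves I, S unreachable — 2 in total.

2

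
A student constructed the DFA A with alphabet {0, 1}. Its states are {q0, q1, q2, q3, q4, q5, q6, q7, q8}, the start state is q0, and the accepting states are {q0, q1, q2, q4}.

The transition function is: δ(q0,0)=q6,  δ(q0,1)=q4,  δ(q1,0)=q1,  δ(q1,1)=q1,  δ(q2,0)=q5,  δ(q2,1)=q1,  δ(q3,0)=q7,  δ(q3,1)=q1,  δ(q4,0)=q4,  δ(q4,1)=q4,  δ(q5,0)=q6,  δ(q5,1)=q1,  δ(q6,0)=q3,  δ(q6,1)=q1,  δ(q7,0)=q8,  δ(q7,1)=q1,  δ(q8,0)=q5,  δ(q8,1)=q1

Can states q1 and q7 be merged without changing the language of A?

No

States {q2} cannot be reached from the start state, so discard them.
Initial partition by acceptance: {q0,q1,q4} | {q3,q5,q6,q7,q8}.
On input 0, block {q0,q1,q4} splits into {q1,q4} and {q0}.
Stable partition: {q1,q4} | {q3,q5,q6,q7,q8} | {q0} — 3 equivalence classes.
q1 and q7 end up in different blocks, so they are distinguishable. For instance, the string 'ε' is accepted from only q1.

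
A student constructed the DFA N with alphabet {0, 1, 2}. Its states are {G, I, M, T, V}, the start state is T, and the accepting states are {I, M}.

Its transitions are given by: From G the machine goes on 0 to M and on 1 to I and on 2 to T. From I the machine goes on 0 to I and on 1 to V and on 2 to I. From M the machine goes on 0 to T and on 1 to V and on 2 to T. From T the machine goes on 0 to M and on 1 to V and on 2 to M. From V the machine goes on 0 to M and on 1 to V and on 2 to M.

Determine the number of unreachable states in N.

BFS from T reaches {M, T, V}; the 2 state(s) G, I are never visited.

2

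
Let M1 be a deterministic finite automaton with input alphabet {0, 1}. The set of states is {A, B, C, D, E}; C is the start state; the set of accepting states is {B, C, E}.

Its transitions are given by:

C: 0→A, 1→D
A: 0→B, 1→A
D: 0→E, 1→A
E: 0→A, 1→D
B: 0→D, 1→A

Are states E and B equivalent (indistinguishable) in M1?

P0 = {B,C,E} | {A,D}.
The partition is now stable with 2 blocks: {B,C,E} | {A,D}.
E and B lie in the same block of the stable partition, so they are equivalent — no string distinguishes them.

Yes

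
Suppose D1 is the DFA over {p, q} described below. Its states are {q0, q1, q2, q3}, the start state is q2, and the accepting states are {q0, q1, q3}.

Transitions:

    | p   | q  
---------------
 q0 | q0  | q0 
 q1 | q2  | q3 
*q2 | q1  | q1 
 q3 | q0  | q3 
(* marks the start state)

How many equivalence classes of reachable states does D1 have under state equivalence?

3

P0 = {q0,q1,q3} | {q2}.
On input p, block {q0,q1,q3} splits into {q0,q3} and {q1}.
Stable partition: {q0,q3} | {q2} | {q1} — 3 equivalence classes.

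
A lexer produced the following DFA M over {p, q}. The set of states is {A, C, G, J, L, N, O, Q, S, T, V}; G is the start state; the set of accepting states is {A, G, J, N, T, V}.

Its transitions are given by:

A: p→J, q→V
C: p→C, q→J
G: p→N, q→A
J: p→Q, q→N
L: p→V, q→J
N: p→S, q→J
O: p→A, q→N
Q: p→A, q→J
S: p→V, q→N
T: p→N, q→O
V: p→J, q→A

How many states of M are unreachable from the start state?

BFS from G reaches {A, G, J, N, Q, S, V}; the 4 state(s) C, L, O, T are never visited.

4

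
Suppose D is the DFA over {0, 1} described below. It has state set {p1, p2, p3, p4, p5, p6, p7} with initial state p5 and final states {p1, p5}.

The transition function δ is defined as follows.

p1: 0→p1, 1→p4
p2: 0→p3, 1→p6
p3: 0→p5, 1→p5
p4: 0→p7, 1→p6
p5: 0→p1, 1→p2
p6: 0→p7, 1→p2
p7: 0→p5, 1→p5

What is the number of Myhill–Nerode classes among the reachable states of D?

Start with accepting vs non-accepting: {p1,p5} | {p2,p3,p4,p6,p7}.
Refine {p2,p3,p4,p6,p7} on symbol 0: members go to different blocks, giving {p2,p4,p6} and {p3,p7}.
Stable partition: {p1,p5} | {p2,p4,p6} | {p3,p7} — 3 equivalence classes.

3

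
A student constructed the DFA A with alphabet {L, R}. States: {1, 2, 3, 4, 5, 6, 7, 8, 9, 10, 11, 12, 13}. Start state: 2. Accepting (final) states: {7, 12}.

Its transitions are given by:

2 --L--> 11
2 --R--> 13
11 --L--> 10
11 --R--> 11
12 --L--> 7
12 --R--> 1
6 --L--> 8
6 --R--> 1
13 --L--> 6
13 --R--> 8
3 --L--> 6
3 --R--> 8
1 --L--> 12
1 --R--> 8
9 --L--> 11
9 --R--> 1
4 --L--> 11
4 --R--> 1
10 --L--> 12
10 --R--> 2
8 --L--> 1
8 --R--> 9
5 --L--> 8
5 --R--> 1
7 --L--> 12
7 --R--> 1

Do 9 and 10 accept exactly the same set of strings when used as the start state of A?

First remove the unreachable states {3,4,5}; 10 states remain.
Start with accepting vs non-accepting: {7,12} | {1,2,6,8,9,10,11,13}.
On input L, block {1,2,6,8,9,10,11,13} splits into {2,6,8,9,11,13} and {1,10}.
Split {2,6,8,9,11,13} by δ(·,L) → {2,6,9,13} and {8,11}.
Split {2,6,9,13} by δ(·,L) → {2,6,9} and {13}.
Split {2,6,9} by δ(·,R) → {6,9} and {2}.
On input R, block {1,10} splits into {1} and {10}.
Split {8,11} by δ(·,L) → {8} and {11}.
Split {6,9} by δ(·,L) → {6} and {9}.
No further refinement is possible. Final partition (9 blocks): {7,12} | {6} | {1} | {8} | {13} | {2} | {10} | {11} | {9}.
9 and 10 end up in different blocks, so they are distinguishable. For instance, the string 'L' is accepted from only 10.

No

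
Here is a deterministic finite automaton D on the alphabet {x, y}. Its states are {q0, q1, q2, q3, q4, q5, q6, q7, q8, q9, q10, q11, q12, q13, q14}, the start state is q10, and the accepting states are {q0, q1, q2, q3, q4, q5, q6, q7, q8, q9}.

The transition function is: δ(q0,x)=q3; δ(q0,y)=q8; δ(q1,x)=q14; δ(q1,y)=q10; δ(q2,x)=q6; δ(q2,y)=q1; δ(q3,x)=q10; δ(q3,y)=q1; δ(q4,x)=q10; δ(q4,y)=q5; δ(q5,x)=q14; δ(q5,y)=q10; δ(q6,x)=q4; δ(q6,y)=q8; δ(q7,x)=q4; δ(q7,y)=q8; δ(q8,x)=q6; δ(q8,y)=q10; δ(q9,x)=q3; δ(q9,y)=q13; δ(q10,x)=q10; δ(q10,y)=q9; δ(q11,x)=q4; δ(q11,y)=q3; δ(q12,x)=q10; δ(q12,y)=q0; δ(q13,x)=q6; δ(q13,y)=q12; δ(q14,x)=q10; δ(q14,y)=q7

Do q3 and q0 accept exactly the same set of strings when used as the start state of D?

No

First remove the unreachable states {q2,q11}; 13 states remain.
P0 = {q0,q1,q3,q4,q5,q6,q7,q8,q9} | {q10,q12,q13,q14}.
On input x, block {q0,q1,q3,q4,q5,q6,q7,q8,q9} splits into {q0,q6,q7,q8,q9} and {q1,q3,q4,q5}.
On input x, block {q0,q6,q7,q8,q9} splits into {q0,q6,q7,q9} and {q8}.
Split {q0,q6,q7,q9} by δ(·,y) → {q0,q6,q7} and {q9}.
Split {q10,q12,q13,q14} by δ(·,x) → {q10,q12,q14} and {q13}.
On input y, block {q10,q12,q14} splits into {q12,q14} and {q10}.
On input x, block {q1,q3,q4,q5} splits into {q1,q5} and {q3,q4}.
The partition is now stable with 8 blocks: {q0,q6,q7} | {q12,q14} | {q1,q5} | {q8} | {q9} | {q13} | {q10} | {q3,q4}.
q3 and q0 end up in different blocks, so they are distinguishable. For instance, the string 'x' is accepted from only q0.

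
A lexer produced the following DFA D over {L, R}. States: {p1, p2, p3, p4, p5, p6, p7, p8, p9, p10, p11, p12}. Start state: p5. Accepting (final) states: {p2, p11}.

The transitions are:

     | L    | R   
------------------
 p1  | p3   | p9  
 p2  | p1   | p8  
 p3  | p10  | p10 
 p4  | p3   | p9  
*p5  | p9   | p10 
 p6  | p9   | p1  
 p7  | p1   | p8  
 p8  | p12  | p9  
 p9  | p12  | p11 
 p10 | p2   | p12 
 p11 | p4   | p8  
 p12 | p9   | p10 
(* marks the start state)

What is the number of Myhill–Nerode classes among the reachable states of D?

7

States {p6,p7} cannot be reached from the start state, so discard them.
Start with accepting vs non-accepting: {p2,p11} | {p1,p3,p4,p5,p8,p9,p10,p12}.
On input L, block {p1,p3,p4,p5,p8,p9,p10,p12} splits into {p1,p3,p4,p5,p8,p9,p12} and {p10}.
On input L, block {p1,p3,p4,p5,p8,p9,p12} splits into {p1,p4,p5,p8,p9,p12} and {p3}.
Split {p1,p4,p5,p8,p9,p12} by δ(·,L) → {p5,p8,p9,p12} and {p1,p4}.
On input R, block {p5,p8,p9,p12} splits into {p5,p12} and {p8} and {p9}.
No further refinement is possible. Final partition (7 blocks): {p2,p11} | {p5,p12} | {p10} | {p3} | {p1,p4} | {p8} | {p9}.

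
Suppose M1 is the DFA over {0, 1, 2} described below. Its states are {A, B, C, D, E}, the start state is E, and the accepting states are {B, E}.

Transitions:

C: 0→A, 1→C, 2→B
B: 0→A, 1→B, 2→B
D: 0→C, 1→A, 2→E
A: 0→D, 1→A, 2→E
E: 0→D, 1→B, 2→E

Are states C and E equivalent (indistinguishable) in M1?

Every state is reachable, so we keep all 5.
P0 = {B,E} | {A,C,D}.
The partition is now stable with 2 blocks: {B,E} | {A,C,D}.
C and E end up in different blocks, so they are distinguishable. For instance, the string 'ε' is accepted from only E.

No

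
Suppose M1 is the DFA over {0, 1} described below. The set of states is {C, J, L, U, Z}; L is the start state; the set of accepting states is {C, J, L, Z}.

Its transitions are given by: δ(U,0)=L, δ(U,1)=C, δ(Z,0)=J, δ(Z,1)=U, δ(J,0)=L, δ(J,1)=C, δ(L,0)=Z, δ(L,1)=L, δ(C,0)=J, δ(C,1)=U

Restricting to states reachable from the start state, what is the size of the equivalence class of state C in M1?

2

P0 = {C,J,L,Z} | {U}.
On input 1, block {C,J,L,Z} splits into {J,L} and {C,Z}.
Split {J,L} by δ(·,0) → {J} and {L}.
No further refinement is possible. Final partition (4 blocks): {J} | {U} | {C,Z} | {L}.
The equivalence class containing C is {C,Z}, of size 2.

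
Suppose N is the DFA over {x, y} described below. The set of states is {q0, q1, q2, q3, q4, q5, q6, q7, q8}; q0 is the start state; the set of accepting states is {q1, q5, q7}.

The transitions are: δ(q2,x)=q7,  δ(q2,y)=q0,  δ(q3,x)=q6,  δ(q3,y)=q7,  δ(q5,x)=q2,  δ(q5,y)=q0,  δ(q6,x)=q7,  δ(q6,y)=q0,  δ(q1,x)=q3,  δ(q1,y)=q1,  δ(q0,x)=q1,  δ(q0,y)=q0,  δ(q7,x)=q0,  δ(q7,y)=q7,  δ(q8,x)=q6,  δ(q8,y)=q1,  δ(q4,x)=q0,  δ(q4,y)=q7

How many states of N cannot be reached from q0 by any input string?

Starting at q0 and following transitions, the reachable set is {q0, q1, q3, q6, q7}. That leaves q2, q4, q5, q8 unreachable — 4 in total.

4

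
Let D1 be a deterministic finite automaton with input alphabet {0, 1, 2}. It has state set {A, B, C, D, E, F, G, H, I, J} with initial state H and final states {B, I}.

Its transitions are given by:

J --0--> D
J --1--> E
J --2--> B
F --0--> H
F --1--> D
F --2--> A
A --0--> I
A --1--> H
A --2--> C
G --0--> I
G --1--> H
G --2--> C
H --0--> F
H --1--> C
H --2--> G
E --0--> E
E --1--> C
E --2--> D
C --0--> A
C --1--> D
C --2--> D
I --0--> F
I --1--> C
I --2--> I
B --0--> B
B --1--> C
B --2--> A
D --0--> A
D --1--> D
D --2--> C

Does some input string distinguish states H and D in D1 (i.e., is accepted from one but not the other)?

Reachable states from the start: {A,C,D,F,G,H,I}. Unreachable: {B,E,J} — drop them.
P0 = {I} | {A,C,D,F,G,H}.
Refine {A,C,D,F,G,H} on symbol 0: members go to different blocks, giving {C,D,F,H} and {A,G}.
On input 0, block {C,D,F,H} splits into {C,D} and {F,H}.
Stable partition: {I} | {C,D} | {A,G} | {F,H} — 4 equivalence classes.
H and D end up in different blocks, so they are distinguishable. For instance, the string '00' is accepted from only D.

Yes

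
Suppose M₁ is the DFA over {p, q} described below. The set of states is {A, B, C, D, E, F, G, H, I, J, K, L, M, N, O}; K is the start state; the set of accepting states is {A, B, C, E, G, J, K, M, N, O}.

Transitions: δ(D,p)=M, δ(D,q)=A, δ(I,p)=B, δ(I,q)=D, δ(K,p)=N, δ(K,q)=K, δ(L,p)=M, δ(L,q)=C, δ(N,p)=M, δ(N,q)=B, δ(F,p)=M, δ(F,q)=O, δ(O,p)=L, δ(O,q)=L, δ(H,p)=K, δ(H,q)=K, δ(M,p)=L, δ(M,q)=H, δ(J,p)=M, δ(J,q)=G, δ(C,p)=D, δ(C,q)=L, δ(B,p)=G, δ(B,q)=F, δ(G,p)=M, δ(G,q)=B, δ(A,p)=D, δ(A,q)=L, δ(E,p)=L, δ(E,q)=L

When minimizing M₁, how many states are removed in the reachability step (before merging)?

3

BFS from K reaches {A, B, C, D, F, G, H, K, L, M, N, O}; the 3 state(s) E, I, J are never visited.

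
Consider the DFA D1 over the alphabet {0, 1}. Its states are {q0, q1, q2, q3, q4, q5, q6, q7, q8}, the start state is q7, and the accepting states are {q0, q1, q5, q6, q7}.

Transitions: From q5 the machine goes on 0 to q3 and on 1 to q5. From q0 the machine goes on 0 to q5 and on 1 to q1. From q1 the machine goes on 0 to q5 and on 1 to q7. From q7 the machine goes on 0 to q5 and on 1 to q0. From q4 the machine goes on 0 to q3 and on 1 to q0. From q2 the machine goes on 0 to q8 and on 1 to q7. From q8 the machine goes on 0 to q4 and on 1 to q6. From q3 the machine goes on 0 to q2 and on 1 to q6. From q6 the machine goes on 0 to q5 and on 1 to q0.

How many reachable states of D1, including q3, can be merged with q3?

Initial partition by acceptance: {q0,q1,q5,q6,q7} | {q2,q3,q4,q8}.
Refine {q0,q1,q5,q6,q7} on symbol 0: members go to different blocks, giving {q0,q1,q6,q7} and {q5}.
Stable partition: {q0,q1,q6,q7} | {q2,q3,q4,q8} | {q5} — 3 equivalence classes.
The equivalence class containing q3 is {q2,q3,q4,q8}, of size 4.

4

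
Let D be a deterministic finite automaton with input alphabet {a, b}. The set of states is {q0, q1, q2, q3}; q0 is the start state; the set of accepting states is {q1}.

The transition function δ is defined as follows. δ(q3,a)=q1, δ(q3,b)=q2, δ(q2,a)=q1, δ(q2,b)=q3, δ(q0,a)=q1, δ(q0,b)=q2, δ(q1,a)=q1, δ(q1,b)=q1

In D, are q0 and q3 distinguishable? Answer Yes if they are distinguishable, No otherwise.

All states are reachable from the start state.
Initial partition by acceptance: {q1} | {q0,q2,q3}.
No further refinement is possible. Final partition (2 blocks): {q1} | {q0,q2,q3}.
q0 and q3 lie in the same block of the stable partition, so they are equivalent — no string distinguishes them.

No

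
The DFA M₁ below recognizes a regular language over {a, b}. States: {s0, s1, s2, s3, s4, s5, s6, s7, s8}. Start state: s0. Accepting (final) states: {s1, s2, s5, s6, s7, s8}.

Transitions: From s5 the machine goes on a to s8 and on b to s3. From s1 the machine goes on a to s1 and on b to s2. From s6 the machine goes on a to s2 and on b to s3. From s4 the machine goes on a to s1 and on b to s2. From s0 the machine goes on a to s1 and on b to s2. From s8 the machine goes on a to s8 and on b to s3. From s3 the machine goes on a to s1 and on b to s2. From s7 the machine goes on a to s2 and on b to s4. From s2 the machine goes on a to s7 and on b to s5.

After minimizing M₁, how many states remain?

5

States {s6} cannot be reached from the start state, so discard them.
P0 = {s1,s2,s5,s7,s8} | {s0,s3,s4}.
On input b, block {s1,s2,s5,s7,s8} splits into {s5,s7,s8} and {s1,s2}.
On input a, block {s5,s7,s8} splits into {s5,s8} and {s7}.
Split {s1,s2} by δ(·,a) → {s1} and {s2}.
Stable partition: {s5,s8} | {s0,s3,s4} | {s1} | {s7} | {s2} — 5 equivalence classes.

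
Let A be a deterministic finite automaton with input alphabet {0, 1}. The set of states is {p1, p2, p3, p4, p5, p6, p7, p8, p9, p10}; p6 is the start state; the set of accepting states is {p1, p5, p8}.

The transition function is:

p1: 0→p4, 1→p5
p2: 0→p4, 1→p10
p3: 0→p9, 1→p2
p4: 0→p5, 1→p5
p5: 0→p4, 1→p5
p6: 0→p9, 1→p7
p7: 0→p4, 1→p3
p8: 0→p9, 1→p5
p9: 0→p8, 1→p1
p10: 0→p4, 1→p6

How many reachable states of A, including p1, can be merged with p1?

3

Every state is reachable, so we keep all 10.
Initial partition by acceptance: {p1,p5,p8} | {p2,p3,p4,p6,p7,p9,p10}.
Split {p2,p3,p4,p6,p7,p9,p10} by δ(·,0) → {p2,p3,p6,p7,p10} and {p4,p9}.
Stable partition: {p1,p5,p8} | {p2,p3,p6,p7,p10} | {p4,p9} — 3 equivalence classes.
The equivalence class containing p1 is {p1,p5,p8}, of size 3.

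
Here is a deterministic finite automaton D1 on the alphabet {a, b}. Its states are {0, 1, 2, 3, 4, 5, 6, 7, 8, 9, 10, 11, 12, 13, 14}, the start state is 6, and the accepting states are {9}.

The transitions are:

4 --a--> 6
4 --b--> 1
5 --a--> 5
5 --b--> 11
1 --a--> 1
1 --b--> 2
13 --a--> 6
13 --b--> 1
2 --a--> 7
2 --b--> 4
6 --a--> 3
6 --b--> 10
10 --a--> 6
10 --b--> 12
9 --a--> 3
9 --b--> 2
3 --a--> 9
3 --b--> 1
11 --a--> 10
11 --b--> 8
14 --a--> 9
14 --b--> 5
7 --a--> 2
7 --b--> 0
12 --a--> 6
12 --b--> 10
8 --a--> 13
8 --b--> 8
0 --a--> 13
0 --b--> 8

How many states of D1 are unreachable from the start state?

3

BFS from 6 reaches {0, 1, 2, 3, 4, 6, 7, 8, 9, 10, 12, 13}; the 3 state(s) 5, 11, 14 are never visited.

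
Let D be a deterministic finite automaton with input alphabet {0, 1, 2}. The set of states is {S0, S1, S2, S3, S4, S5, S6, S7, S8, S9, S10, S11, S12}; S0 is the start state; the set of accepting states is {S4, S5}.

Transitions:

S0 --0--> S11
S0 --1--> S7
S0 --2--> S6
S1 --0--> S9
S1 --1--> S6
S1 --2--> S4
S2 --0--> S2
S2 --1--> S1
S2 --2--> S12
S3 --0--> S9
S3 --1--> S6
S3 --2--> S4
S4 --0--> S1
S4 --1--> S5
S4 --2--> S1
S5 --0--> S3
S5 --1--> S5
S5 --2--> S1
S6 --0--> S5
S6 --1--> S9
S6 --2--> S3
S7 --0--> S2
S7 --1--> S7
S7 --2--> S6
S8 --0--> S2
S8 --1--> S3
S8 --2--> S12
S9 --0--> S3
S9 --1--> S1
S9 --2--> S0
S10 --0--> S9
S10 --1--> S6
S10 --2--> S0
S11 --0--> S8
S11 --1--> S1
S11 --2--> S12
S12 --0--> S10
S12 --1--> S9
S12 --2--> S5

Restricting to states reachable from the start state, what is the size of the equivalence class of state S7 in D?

2

P0 = {S4,S5} | {S0,S1,S2,S3,S6,S7,S8,S9,S10,S11,S12}.
Refine {S0,S1,S2,S3,S6,S7,S8,S9,S10,S11,S12} on symbol 0: members go to different blocks, giving {S0,S1,S2,S3,S7,S8,S9,S10,S11,S12} and {S6}.
Refine {S0,S1,S2,S3,S7,S8,S9,S10,S11,S12} on symbol 1: members go to different blocks, giving {S0,S2,S7,S8,S9,S11,S12} and {S1,S3,S10}.
Split {S0,S2,S7,S8,S9,S11,S12} by δ(·,0) → {S0,S2,S7,S8,S11} and {S9,S12}.
On input 1, block {S0,S2,S7,S8,S11} splits into {S2,S8,S11} and {S0,S7}.
On input 2, block {S1,S3,S10} splits into {S1,S3} and {S10}.
Split {S9,S12} by δ(·,0) → {S9} and {S12}.
The partition is now stable with 8 blocks: {S4,S5} | {S2,S8,S11} | {S6} | {S1,S3} | {S9} | {S0,S7} | {S10} | {S12}.
The equivalence class containing S7 is {S0,S7}, of size 2.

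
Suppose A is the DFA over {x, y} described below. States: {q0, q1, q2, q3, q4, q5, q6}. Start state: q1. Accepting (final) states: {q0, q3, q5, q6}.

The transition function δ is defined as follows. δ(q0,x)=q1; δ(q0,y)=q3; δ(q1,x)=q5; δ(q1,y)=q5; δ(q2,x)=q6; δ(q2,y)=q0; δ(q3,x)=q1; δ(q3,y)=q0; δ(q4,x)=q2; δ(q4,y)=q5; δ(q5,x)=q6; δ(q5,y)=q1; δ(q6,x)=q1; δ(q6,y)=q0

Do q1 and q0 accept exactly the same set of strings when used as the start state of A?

States {q2,q4} cannot be reached from the start state, so discard them.
Initial partition by acceptance: {q0,q3,q5,q6} | {q1}.
Split {q0,q3,q5,q6} by δ(·,x) → {q0,q3,q6} and {q5}.
Stable partition: {q0,q3,q6} | {q1} | {q5} — 3 equivalence classes.
q1 and q0 end up in different blocks, so they are distinguishable. For instance, the string 'ε' is accepted from only q0.

No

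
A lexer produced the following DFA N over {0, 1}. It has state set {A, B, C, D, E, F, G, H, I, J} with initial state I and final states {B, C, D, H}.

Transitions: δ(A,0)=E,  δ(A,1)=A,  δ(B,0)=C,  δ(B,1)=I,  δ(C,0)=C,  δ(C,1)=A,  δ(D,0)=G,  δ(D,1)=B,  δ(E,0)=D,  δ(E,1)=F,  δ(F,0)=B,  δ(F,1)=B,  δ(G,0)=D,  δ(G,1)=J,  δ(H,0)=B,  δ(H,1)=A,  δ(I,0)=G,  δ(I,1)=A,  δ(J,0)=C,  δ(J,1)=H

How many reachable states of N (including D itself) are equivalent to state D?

Initial partition by acceptance: {B,C,D,H} | {A,E,F,G,I,J}.
Split {B,C,D,H} by δ(·,0) → {B,C,H} and {D}.
On input 0, block {A,E,F,G,I,J} splits into {A,I} and {E,G} and {F,J}.
No further refinement is possible. Final partition (5 blocks): {B,C,H} | {A,I} | {D} | {E,G} | {F,J}.
State D belongs to the block {D}, which has 1 states.

1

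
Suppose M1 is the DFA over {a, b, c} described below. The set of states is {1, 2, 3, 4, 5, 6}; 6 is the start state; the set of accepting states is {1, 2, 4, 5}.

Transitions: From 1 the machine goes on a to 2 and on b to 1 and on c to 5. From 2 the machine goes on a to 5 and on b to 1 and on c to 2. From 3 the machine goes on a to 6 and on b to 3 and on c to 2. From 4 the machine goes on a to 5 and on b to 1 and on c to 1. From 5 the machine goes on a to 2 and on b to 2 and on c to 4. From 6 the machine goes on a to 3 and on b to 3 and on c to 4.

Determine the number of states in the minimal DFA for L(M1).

P0 = {1,2,4,5} | {3,6}.
The partition is now stable with 2 blocks: {1,2,4,5} | {3,6}.

2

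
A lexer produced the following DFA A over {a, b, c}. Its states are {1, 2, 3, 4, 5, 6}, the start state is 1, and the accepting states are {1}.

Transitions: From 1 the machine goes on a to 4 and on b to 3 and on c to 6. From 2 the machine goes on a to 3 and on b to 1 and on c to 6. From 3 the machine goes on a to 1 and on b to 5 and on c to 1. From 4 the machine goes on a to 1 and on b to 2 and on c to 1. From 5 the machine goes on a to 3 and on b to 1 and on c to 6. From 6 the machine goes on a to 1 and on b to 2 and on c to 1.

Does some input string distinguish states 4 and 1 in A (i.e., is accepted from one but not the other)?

Yes

Every state is reachable, so we keep all 6.
Start with accepting vs non-accepting: {1} | {2,3,4,5,6}.
Refine {2,3,4,5,6} on symbol a: members go to different blocks, giving {3,4,6} and {2,5}.
No further refinement is possible. Final partition (3 blocks): {1} | {3,4,6} | {2,5}.
4 and 1 end up in different blocks, so they are distinguishable. For instance, the string 'ε' is accepted from only 1.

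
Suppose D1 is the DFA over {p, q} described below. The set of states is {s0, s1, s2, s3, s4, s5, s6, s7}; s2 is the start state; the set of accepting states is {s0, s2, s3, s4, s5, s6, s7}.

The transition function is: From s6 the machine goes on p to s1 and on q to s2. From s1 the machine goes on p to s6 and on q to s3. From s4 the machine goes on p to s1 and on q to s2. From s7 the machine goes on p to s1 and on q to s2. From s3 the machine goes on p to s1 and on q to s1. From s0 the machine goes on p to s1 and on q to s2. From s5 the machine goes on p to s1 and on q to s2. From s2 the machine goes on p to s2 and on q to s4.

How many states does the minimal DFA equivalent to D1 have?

First remove the unreachable states {s0,s5,s7}; 5 states remain.
Initial partition by acceptance: {s2,s3,s4,s6} | {s1}.
On input p, block {s2,s3,s4,s6} splits into {s3,s4,s6} and {s2}.
Refine {s3,s4,s6} on symbol q: members go to different blocks, giving {s4,s6} and {s3}.
Stable partition: {s4,s6} | {s1} | {s2} | {s3} — 4 equivalence classes.

4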